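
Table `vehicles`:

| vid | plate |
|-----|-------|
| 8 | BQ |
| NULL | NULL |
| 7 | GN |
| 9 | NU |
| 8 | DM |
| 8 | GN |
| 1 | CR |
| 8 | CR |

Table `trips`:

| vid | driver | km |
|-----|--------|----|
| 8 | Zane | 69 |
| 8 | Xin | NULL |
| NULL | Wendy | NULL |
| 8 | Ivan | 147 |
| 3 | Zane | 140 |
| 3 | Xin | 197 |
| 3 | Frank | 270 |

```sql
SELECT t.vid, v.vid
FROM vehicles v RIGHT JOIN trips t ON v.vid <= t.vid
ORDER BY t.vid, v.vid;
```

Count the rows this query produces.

RIGHT JOIN keeps every row from `trips`; unmatched rows get NULL for `vehicles`'s columns.
Matching on v.vid <= t.vid. A NULL in a compared column never satisfies the condition.
- vid=8: 3 matching t row(s), so 3 row(s) emitted.
- vid=NULL: no matching t row.
- vid=7: 3 matching t row(s), so 3 row(s) emitted.
- vid=9: no matching t row.
- vid=8: 3 matching t row(s), so 3 row(s) emitted.
- vid=8: 3 matching t row(s), so 3 row(s) emitted.
- vid=1: 6 matching t row(s), so 6 row(s) emitted.
- vid=8: 3 matching t row(s), so 3 row(s) emitted.
- 1 row(s) from t found no v partner → padded with NULL.
Total: 21 matched + 1 padded = 22 rows.

22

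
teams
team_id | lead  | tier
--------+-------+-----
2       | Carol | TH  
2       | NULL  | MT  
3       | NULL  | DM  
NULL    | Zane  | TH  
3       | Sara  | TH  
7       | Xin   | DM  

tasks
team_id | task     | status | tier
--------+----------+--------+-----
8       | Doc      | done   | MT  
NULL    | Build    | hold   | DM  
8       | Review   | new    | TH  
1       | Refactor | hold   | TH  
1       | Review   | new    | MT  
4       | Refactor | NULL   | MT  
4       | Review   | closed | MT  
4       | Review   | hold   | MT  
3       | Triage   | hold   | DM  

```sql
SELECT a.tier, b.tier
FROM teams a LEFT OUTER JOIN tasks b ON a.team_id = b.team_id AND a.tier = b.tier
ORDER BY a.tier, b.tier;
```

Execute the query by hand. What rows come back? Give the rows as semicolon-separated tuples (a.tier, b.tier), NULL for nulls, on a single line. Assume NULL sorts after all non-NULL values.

(DM, DM); (DM, NULL); (MT, NULL); (TH, NULL); (TH, NULL); (TH, NULL)

LEFT JOIN keeps every row from `teams`; unmatched rows get NULL for `tasks`'s columns.
Matching on a.team_id = b.team_id AND a.tier = b.tier. A NULL in a compared column never satisfies the condition.
- team_id=2, tier=TH: no b row matches, row kept with b columns NULL.
- team_id=2, tier=MT: no b row matches, row kept with b columns NULL.
- team_id=3, tier=DM: 1 matching b row(s), so 1 row(s) emitted.
- team_id=NULL, tier=TH: no b row matches, row kept with b columns NULL.
- team_id=3, tier=TH: no b row matches, row kept with b columns NULL.
- team_id=7, tier=DM: no b row matches, row kept with b columns NULL.
After projecting and ordering:
a.tier | b.tier
DM | DM
DM | NULL
MT | NULL
TH | NULL
TH | NULL
TH | NULL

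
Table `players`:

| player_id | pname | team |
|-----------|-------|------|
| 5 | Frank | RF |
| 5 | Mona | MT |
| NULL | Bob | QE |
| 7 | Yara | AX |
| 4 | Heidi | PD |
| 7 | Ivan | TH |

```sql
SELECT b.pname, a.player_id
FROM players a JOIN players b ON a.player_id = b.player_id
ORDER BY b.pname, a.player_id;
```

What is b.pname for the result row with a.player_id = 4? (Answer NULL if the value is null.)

Heidi

INNER JOIN keeps only pairs where the ON condition holds.
Matching on a.player_id = b.player_id. A NULL in a compared column never satisfies the condition.
- a[0] player_id=5 → 2 match(es) in b → 2 row(s).
- a[1] player_id=5 → 2 match(es) in b → 2 row(s).
- a[2] player_id=NULL → no match; dropped.
- a[3] player_id=7 → 2 match(es) in b → 2 row(s).
- a[4] player_id=4 → 1 match(es) in b → 1 row(s).
- a[5] player_id=7 → 2 match(es) in b → 2 row(s).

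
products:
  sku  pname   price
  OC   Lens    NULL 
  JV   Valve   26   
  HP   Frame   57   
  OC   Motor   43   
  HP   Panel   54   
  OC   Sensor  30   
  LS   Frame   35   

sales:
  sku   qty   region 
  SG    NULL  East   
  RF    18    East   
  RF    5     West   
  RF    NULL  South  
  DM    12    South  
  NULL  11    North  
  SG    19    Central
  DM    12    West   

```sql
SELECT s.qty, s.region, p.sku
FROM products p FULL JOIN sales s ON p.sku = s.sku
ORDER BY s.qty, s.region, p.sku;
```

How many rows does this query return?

15

FULL OUTER JOIN keeps every row from both sides; unmatched rows get NULL for the other side's columns.
Matching on p.sku = s.sku. A NULL in a compared column never satisfies the condition.
Matched pairs: 0; unmatched p rows kept: 7; unmatched s rows kept: 8.
Total: 0 matched + 15 padded = 15 rows.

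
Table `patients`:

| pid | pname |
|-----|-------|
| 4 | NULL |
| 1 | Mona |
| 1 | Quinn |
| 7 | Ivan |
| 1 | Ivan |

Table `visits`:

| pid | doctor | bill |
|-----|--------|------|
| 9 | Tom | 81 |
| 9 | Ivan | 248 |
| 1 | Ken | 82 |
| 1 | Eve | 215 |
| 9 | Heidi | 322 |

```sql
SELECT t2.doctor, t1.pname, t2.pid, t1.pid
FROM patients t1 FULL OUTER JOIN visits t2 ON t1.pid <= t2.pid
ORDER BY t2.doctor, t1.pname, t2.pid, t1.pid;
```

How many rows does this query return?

FULL OUTER JOIN keeps every row from both sides; unmatched rows get NULL for the other side's columns.
Matching on t1.pid <= t2.pid.
Matched pairs: 21; unmatched t1 rows kept: 0; unmatched t2 rows kept: 0.
Total: 21 rows.

21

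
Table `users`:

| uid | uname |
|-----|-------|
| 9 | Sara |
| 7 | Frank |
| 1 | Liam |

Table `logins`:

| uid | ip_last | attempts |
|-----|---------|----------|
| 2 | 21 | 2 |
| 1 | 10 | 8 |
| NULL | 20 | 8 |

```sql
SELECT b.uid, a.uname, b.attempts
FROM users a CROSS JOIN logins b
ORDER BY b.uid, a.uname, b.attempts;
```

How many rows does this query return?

9

CROSS JOIN pairs every row of `users` with every row of `logins`: 3 × 3 = 9 rows.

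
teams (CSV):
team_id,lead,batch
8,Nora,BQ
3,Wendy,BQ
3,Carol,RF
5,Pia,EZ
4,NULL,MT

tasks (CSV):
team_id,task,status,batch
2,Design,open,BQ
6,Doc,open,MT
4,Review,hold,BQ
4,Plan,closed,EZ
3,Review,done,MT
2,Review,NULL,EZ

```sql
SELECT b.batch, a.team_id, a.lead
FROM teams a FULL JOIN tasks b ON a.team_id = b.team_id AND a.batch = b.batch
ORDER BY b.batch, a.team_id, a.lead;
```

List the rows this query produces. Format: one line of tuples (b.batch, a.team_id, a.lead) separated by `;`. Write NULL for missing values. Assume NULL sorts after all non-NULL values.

FULL OUTER JOIN keeps every row from both sides; unmatched rows get NULL for the other side's columns.
Matching on a.team_id = b.team_id AND a.batch = b.batch.
- team_id=8, batch=BQ: no b row matches, row kept with b columns NULL.
- team_id=3, batch=BQ: no b row matches, row kept with b columns NULL.
- team_id=3, batch=RF: no b row matches, row kept with b columns NULL.
- team_id=5, batch=EZ: no b row matches, row kept with b columns NULL.
- team_id=4, batch=MT: no b row matches, row kept with b columns NULL.
- 6 b row(s) had no a match → kept, a columns NULL.

(BQ, NULL, NULL); (BQ, NULL, NULL); (EZ, NULL, NULL); (EZ, NULL, NULL); (MT, NULL, NULL); (MT, NULL, NULL); (NULL, 3, Carol); (NULL, 3, Wendy); (NULL, 4, NULL); (NULL, 5, Pia); (NULL, 8, Nora)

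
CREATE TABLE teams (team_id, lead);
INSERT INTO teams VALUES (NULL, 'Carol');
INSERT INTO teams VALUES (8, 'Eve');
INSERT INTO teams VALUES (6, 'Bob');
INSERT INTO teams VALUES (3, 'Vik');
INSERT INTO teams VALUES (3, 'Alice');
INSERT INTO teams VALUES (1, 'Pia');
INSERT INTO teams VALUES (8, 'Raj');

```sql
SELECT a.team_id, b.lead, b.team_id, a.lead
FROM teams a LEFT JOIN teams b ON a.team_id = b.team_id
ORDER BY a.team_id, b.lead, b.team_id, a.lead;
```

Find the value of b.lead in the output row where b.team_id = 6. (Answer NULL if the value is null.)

LEFT JOIN keeps every row from `teams a`; unmatched rows get NULL for `teams b`'s columns.
Matching on a.team_id = b.team_id. A NULL in a compared column never satisfies the condition.
- a[0] team_id=NULL → no match; kept with NULLs on the b side.
- a[1] team_id=8 → 2 match(es) in b → 2 row(s).
- a[2] team_id=6 → 1 match(es) in b → 1 row(s).
- a[3] team_id=3 → 2 match(es) in b → 2 row(s).
- a[4] team_id=3 → 2 match(es) in b → 2 row(s).
- a[5] team_id=1 → 1 match(es) in b → 1 row(s).
- a[6] team_id=8 → 2 match(es) in b → 2 row(s).

Bob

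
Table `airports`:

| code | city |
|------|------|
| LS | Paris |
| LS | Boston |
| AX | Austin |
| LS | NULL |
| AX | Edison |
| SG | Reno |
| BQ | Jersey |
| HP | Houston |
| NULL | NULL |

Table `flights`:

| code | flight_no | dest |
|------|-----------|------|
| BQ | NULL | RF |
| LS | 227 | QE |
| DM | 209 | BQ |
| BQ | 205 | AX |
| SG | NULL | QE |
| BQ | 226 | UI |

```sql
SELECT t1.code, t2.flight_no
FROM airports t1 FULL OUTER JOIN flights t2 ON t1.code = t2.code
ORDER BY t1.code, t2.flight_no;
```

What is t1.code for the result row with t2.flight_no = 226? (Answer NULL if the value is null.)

BQ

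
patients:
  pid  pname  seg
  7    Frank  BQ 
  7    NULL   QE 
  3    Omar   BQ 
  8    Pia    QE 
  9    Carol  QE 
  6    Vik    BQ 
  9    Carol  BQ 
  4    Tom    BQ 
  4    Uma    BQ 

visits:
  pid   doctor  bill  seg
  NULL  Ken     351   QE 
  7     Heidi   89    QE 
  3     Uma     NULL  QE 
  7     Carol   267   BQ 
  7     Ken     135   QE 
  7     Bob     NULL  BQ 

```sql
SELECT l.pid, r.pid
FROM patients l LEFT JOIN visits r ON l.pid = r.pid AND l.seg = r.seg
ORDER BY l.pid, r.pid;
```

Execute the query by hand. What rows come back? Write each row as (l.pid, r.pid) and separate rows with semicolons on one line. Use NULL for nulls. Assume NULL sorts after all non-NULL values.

LEFT JOIN keeps every row from `patients`; unmatched rows get NULL for `visits`'s columns.
Matching on l.pid = r.pid AND l.seg = r.seg. A NULL in a compared column never satisfies the condition.
Matched pairs: 4; unmatched l rows kept: 7.

(3, NULL); (4, NULL); (4, NULL); (6, NULL); (7, 7); (7, 7); (7, 7); (7, 7); (8, NULL); (9, NULL); (9, NULL)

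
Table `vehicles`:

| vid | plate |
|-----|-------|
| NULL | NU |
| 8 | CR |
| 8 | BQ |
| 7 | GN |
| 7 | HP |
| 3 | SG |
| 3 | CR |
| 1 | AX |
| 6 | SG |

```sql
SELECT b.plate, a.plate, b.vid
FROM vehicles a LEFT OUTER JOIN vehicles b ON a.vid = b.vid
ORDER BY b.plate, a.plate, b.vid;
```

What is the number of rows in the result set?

LEFT JOIN keeps every row from `vehicles a`; unmatched rows get NULL for `vehicles b`'s columns.
Matching on a.vid = b.vid. A NULL in a compared column never satisfies the condition.
- a (vid=NULL) has no partner → padded with NULL.
- a (vid=8) pairs with 2 row(s) of b.
- a (vid=8) pairs with 2 row(s) of b.
- a (vid=7) pairs with 2 row(s) of b.
- a (vid=7) pairs with 2 row(s) of b.
- a (vid=3) pairs with 2 row(s) of b.
- a (vid=3) pairs with 2 row(s) of b.
- a (vid=1) pairs with 1 row(s) of b.
- a (vid=6) pairs with 1 row(s) of b.
Total: 14 matched + 1 padded = 15 rows.

15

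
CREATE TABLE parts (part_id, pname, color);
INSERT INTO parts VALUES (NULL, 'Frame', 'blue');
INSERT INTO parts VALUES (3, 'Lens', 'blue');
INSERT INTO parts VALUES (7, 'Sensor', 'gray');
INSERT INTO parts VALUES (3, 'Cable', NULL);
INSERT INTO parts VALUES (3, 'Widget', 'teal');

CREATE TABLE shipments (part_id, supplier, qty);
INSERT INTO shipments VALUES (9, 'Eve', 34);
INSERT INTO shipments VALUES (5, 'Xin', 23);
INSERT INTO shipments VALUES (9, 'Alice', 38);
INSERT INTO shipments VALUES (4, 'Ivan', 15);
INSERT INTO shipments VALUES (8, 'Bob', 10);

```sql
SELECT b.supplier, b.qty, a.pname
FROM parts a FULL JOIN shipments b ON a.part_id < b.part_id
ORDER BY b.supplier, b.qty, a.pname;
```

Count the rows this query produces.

FULL OUTER JOIN keeps every row from both sides; unmatched rows get NULL for the other side's columns.
Matching on a.part_id < b.part_id. A NULL in a compared column never satisfies the condition.
Matched pairs: 18; unmatched a rows kept: 1; unmatched b rows kept: 0.
Total: 18 matched + 1 padded = 19 rows.

19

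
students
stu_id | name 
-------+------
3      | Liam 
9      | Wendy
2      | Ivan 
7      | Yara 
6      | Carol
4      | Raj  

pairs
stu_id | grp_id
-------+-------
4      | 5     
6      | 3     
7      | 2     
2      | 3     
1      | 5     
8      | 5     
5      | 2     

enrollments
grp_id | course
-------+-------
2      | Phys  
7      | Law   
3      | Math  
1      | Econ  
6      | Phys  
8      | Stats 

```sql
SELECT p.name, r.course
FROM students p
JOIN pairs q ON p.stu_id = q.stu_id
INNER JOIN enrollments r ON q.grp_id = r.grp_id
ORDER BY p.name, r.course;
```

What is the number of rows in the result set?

Step 1 — p INNER JOIN q on stu_id → 4 row(s).
Then INNER JOIN `enrollments r` on grp_id: keep only rows whose q.grp_id appears in r.
Result: 3 row(s).

3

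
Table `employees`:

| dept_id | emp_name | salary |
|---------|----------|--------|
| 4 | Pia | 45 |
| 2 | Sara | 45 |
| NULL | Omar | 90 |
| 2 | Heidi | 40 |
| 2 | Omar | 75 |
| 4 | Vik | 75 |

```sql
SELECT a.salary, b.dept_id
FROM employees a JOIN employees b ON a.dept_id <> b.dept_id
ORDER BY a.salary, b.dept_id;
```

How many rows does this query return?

12

INNER JOIN keeps only pairs where the ON condition holds.
Matching on a.dept_id <> b.dept_id. A NULL in a compared column never satisfies the condition.
- a row (dept_id=4): matches 3 b row(s) → 3 output row(s).
- a row (dept_id=2): matches 2 b row(s) → 2 output row(s).
- a row (dept_id=NULL): no match → dropped.
- a row (dept_id=2): matches 2 b row(s) → 2 output row(s).
- a row (dept_id=2): matches 2 b row(s) → 2 output row(s).
- a row (dept_id=4): matches 3 b row(s) → 3 output row(s).
Total: 12 rows.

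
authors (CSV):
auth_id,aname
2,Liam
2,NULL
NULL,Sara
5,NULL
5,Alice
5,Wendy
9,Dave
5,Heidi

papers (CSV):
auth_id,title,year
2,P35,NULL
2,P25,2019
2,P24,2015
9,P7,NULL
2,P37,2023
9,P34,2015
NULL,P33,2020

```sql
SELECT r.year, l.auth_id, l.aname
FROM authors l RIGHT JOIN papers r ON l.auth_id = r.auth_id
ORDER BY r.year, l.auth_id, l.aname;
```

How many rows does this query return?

RIGHT JOIN keeps every row from `papers`; unmatched rows get NULL for `authors`'s columns.
Matching on l.auth_id = r.auth_id. A NULL in a compared column never satisfies the condition.
- l (auth_id=2) pairs with 4 row(s) of r.
- l (auth_id=2) pairs with 4 row(s) of r.
- l (auth_id=NULL) has no partner in r.
- l (auth_id=5) has no partner in r.
- l (auth_id=5) has no partner in r.
- l (auth_id=5) has no partner in r.
- l (auth_id=9) pairs with 2 row(s) of r.
- l (auth_id=5) has no partner in r.
- plus 1 unmatched r row(s), each kept with NULL l columns.
Total: 10 matched + 1 padded = 11 rows.

11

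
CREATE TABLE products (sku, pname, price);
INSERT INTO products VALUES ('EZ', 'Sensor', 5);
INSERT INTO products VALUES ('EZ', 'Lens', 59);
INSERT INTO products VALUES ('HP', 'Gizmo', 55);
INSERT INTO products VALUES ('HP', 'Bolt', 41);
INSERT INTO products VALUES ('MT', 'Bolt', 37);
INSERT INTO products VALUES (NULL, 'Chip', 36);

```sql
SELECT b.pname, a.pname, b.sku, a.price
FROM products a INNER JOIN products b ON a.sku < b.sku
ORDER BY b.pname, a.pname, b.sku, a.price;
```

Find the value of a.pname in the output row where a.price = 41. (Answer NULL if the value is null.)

Bolt

INNER JOIN keeps only pairs where the ON condition holds.
Matching on a.sku < b.sku. A NULL in a compared column never satisfies the condition.
Matched pairs: 8.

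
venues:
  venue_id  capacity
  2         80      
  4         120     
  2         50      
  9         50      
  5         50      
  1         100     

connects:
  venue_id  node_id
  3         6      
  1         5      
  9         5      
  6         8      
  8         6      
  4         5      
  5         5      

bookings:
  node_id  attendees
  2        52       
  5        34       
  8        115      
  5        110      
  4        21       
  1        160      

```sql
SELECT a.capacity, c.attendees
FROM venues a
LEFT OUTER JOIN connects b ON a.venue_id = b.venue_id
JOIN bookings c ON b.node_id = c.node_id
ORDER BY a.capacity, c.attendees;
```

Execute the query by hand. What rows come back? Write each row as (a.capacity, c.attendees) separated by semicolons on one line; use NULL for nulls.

(50, 34); (50, 34); (50, 110); (50, 110); (100, 34); (100, 110); (120, 34); (120, 110)

Step 1 — a LEFT JOIN b on venue_id → 6 row(s).
Then INNER JOIN `bookings c` on node_id: keep only rows whose b.node_id appears in c.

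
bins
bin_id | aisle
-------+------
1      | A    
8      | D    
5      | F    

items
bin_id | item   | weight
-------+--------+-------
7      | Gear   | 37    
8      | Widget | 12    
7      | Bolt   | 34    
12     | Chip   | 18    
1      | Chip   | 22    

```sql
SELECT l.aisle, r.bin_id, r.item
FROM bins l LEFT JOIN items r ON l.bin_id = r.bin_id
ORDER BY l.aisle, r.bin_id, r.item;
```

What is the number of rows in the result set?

3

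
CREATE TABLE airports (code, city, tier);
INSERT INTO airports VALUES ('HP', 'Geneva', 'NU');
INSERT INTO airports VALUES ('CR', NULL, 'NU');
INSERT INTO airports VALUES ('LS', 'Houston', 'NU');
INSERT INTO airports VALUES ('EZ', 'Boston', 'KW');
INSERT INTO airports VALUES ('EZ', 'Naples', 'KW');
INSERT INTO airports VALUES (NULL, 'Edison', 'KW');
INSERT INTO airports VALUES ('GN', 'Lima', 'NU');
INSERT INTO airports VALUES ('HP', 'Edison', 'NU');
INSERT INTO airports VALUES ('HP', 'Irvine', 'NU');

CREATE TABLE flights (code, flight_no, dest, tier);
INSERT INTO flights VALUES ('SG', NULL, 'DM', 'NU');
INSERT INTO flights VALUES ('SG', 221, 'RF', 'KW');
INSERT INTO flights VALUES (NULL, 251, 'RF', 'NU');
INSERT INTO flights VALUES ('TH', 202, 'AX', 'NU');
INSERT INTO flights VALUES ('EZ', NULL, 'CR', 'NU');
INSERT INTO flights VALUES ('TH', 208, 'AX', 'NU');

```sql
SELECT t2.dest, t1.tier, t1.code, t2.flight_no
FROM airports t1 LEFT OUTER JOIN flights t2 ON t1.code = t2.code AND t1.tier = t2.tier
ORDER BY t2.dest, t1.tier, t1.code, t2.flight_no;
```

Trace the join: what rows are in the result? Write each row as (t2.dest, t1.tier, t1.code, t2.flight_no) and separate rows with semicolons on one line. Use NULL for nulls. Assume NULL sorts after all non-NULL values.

LEFT JOIN keeps every row from `airports`; unmatched rows get NULL for `flights`'s columns.
Matching on t1.code = t2.code AND t1.tier = t2.tier. A NULL in a compared column never satisfies the condition.
- t1 row (code=HP, tier=NU): no match → kept, t2 columns NULL.
- t1 row (code=CR, tier=NU): no match → kept, t2 columns NULL.
- t1 row (code=LS, tier=NU): no match → kept, t2 columns NULL.
- t1 row (code=EZ, tier=KW): no match → kept, t2 columns NULL.
- t1 row (code=EZ, tier=KW): no match → kept, t2 columns NULL.
- t1 row (code=NULL, tier=KW): no match → kept, t2 columns NULL.
- t1 row (code=GN, tier=NU): no match → kept, t2 columns NULL.
- t1 row (code=HP, tier=NU): no match → kept, t2 columns NULL.
- t1 row (code=HP, tier=NU): no match → kept, t2 columns NULL.
After projecting and ordering:
t2.dest | t1.tier | t1.code | t2.flight_no
NULL | KW | EZ | NULL
NULL | KW | EZ | NULL
NULL | KW | NULL | NULL
NULL | NU | CR | NULL
NULL | NU | GN | NULL
NULL | NU | HP | NULL
NULL | NU | HP | NULL
NULL | NU | HP | NULL
NULL | NU | LS | NULL

(NULL, KW, EZ, NULL); (NULL, KW, EZ, NULL); (NULL, KW, NULL, NULL); (NULL, NU, CR, NULL); (NULL, NU, GN, NULL); (NULL, NU, HP, NULL); (NULL, NU, HP, NULL); (NULL, NU, HP, NULL); (NULL, NU, LS, NULL)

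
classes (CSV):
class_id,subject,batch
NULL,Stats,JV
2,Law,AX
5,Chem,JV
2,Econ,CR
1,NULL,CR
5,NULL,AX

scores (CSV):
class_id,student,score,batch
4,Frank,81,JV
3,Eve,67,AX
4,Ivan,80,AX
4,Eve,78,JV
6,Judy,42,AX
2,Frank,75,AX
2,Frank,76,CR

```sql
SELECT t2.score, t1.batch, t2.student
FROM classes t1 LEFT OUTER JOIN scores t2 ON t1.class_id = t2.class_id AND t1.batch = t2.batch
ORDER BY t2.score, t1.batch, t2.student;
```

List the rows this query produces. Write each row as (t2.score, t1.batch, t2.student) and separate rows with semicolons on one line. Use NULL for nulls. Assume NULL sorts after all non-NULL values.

LEFT JOIN keeps every row from `classes`; unmatched rows get NULL for `scores`'s columns.
Matching on t1.class_id = t2.class_id AND t1.batch = t2.batch. A NULL in a compared column never satisfies the condition.
Matched pairs: 2; unmatched t1 rows kept: 4.

(75, AX, Frank); (76, CR, Frank); (NULL, AX, NULL); (NULL, CR, NULL); (NULL, JV, NULL); (NULL, JV, NULL)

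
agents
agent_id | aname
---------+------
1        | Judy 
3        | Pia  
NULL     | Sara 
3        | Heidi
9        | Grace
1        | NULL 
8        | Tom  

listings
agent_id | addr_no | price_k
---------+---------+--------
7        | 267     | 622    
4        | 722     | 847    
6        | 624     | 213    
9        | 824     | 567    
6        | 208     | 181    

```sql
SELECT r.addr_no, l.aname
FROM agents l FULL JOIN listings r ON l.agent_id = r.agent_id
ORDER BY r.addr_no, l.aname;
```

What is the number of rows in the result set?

FULL OUTER JOIN keeps every row from both sides; unmatched rows get NULL for the other side's columns.
Matching on l.agent_id = r.agent_id. A NULL in a compared column never satisfies the condition.
- agent_id=1: no r row matches, row kept with r columns NULL.
- agent_id=3: no r row matches, row kept with r columns NULL.
- agent_id=NULL: no r row matches, row kept with r columns NULL.
- agent_id=3: no r row matches, row kept with r columns NULL.
- agent_id=9: 1 matching r row(s), so 1 row(s) emitted.
- agent_id=1: no r row matches, row kept with r columns NULL.
- agent_id=8: no r row matches, row kept with r columns NULL.
- 4 r row(s) had no l match → kept, l columns NULL.
Total: 1 matched + 10 padded = 11 rows.

11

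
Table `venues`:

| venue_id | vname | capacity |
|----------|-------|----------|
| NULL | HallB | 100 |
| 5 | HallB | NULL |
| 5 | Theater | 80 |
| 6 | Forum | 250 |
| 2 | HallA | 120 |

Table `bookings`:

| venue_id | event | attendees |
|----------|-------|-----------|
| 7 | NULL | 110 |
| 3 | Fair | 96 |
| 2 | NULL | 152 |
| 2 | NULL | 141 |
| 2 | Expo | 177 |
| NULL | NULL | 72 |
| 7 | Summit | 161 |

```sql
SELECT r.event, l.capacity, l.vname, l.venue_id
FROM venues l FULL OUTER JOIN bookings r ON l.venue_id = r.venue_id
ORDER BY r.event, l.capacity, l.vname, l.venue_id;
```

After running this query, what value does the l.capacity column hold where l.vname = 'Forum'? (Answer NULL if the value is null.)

250

FULL OUTER JOIN keeps every row from both sides; unmatched rows get NULL for the other side's columns.
Matching on l.venue_id = r.venue_id. A NULL in a compared column never satisfies the condition.
Matched pairs: 3; unmatched l rows kept: 4; unmatched r rows kept: 4.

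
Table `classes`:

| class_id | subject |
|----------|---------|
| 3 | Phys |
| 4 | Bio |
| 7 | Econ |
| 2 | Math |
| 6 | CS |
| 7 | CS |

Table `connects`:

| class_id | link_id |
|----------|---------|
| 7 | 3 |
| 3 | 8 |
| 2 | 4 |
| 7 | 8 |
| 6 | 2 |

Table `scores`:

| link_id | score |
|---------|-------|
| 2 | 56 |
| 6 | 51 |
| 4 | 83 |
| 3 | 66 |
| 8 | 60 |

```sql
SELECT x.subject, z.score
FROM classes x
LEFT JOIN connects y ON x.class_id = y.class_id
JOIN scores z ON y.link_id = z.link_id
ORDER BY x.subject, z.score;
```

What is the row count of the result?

7

Evaluate left to right. First `classes x LEFT JOIN connects y` on class_id: 8 row(s).
Then INNER JOIN `scores z` on link_id: keep only rows whose y.link_id appears in z.
Result: 7 row(s).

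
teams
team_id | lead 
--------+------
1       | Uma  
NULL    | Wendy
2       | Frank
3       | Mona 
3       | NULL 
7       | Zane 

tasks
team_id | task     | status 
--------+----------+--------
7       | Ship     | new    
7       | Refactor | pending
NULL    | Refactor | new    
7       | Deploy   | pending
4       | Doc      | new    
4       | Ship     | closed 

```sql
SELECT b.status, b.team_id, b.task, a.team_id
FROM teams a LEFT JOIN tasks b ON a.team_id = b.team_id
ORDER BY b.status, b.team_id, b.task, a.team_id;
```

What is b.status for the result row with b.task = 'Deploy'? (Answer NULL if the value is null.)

LEFT JOIN keeps every row from `teams`; unmatched rows get NULL for `tasks`'s columns.
Matching on a.team_id = b.team_id. A NULL in a compared column never satisfies the condition.
Matched pairs: 3; unmatched a rows kept: 5.

pending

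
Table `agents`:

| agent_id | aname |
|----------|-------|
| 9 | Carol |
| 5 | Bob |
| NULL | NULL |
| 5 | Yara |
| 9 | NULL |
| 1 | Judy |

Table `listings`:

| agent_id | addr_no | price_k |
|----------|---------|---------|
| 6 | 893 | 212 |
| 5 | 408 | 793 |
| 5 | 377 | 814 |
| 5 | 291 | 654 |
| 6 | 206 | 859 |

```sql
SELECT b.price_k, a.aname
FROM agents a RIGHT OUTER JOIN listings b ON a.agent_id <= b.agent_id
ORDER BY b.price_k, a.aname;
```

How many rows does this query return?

15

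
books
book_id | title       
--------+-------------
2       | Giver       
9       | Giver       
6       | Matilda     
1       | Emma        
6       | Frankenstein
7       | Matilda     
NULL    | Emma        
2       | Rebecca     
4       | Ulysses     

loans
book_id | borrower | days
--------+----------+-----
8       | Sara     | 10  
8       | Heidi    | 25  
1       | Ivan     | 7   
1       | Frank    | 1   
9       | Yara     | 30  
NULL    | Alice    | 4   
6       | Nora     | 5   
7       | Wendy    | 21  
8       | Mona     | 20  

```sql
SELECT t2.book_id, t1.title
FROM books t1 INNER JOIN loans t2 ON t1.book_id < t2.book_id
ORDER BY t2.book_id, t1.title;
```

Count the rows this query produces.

38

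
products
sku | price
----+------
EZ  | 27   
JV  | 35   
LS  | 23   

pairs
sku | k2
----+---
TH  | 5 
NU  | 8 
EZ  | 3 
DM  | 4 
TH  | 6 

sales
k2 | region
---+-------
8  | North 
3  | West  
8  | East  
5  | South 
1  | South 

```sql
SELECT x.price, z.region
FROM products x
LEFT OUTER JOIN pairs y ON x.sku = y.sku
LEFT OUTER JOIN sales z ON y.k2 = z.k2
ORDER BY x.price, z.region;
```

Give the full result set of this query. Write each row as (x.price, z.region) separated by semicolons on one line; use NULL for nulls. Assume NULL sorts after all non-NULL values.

Step 1 — x LEFT JOIN y on sku → 3 row(s).
Then LEFT JOIN `sales z` on k2: each of those 3 rows is kept; rows whose y.k2 has no match in z get NULL for z's columns.

(23, NULL); (27, West); (35, NULL)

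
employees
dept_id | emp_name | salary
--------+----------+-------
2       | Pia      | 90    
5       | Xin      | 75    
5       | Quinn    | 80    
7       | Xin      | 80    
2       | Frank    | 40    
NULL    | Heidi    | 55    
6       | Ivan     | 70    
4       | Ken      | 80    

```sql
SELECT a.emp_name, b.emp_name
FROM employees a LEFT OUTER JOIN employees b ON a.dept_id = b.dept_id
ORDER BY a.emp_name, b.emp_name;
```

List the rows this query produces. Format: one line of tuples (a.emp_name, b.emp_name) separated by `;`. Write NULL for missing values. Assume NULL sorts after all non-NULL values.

(Frank, Frank); (Frank, Pia); (Heidi, NULL); (Ivan, Ivan); (Ken, Ken); (Pia, Frank); (Pia, Pia); (Quinn, Quinn); (Quinn, Xin); (Xin, Quinn); (Xin, Xin); (Xin, Xin)

LEFT JOIN keeps every row from `employees a`; unmatched rows get NULL for `employees b`'s columns.
Matching on a.dept_id = b.dept_id. A NULL in a compared column never satisfies the condition.
Matched pairs: 11; unmatched a rows kept: 1.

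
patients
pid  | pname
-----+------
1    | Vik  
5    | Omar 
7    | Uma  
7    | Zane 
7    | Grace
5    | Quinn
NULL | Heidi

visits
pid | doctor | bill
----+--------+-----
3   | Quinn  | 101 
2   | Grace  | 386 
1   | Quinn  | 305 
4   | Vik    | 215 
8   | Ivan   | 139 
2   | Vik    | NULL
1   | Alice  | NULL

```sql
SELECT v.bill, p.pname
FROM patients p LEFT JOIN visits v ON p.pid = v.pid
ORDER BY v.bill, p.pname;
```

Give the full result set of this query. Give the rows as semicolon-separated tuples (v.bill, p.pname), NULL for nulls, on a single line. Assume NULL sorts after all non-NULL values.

(305, Vik); (NULL, Grace); (NULL, Heidi); (NULL, Omar); (NULL, Quinn); (NULL, Uma); (NULL, Vik); (NULL, Zane)

LEFT JOIN keeps every row from `patients`; unmatched rows get NULL for `visits`'s columns.
Matching on p.pid = v.pid. A NULL in a compared column never satisfies the condition.
- p[0] pid=1 → 2 match(es) in v → 2 row(s).
- p[1] pid=5 → no match; kept with NULLs on the v side.
- p[2] pid=7 → no match; kept with NULLs on the v side.
- p[3] pid=7 → no match; kept with NULLs on the v side.
- p[4] pid=7 → no match; kept with NULLs on the v side.
- p[5] pid=5 → no match; kept with NULLs on the v side.
- p[6] pid=NULL → no match; kept with NULLs on the v side.
After projecting and ordering:
v.bill | p.pname
305 | Vik
NULL | Grace
NULL | Heidi
NULL | Omar
NULL | Quinn
NULL | Uma
NULL | Vik
NULL | Zane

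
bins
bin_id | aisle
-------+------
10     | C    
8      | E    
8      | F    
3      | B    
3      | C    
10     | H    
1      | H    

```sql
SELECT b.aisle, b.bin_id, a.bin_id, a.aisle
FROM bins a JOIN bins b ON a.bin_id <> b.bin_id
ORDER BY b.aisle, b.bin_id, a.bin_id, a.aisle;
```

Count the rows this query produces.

36

INNER JOIN keeps only pairs where the ON condition holds.
Matching on a.bin_id <> b.bin_id.
- a (bin_id=10) pairs with 5 row(s) of b.
- a (bin_id=8) pairs with 5 row(s) of b.
- a (bin_id=8) pairs with 5 row(s) of b.
- a (bin_id=3) pairs with 5 row(s) of b.
- a (bin_id=3) pairs with 5 row(s) of b.
- a (bin_id=10) pairs with 5 row(s) of b.
- a (bin_id=1) pairs with 6 row(s) of b.
Total: 36 rows.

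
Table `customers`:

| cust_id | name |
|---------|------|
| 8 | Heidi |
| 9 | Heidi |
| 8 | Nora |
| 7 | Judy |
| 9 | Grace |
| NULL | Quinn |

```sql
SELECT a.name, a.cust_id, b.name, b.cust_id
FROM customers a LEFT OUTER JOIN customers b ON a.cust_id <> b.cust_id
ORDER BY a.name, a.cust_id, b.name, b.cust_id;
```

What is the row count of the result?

17

LEFT JOIN keeps every row from `customers a`; unmatched rows get NULL for `customers b`'s columns.
Matching on a.cust_id <> b.cust_id. A NULL in a compared column never satisfies the condition.
- cust_id=8: 3 matching b row(s), so 3 row(s) emitted.
- cust_id=9: 3 matching b row(s), so 3 row(s) emitted.
- cust_id=8: 3 matching b row(s), so 3 row(s) emitted.
- cust_id=7: 4 matching b row(s), so 4 row(s) emitted.
- cust_id=9: 3 matching b row(s), so 3 row(s) emitted.
- cust_id=NULL: no b row matches, row kept with b columns NULL.
Total: 16 matched + 1 padded = 17 rows.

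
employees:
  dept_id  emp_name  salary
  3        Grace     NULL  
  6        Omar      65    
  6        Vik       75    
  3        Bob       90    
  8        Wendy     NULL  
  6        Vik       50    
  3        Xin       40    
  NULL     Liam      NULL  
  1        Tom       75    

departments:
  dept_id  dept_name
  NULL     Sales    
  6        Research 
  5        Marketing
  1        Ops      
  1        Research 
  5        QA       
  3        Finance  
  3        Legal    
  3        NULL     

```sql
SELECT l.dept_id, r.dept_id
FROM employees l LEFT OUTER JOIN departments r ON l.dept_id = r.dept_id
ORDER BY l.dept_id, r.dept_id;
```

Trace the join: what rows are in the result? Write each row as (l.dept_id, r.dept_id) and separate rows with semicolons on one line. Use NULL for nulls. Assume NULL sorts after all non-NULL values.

LEFT JOIN keeps every row from `employees`; unmatched rows get NULL for `departments`'s columns.
Matching on l.dept_id = r.dept_id. A NULL in a compared column never satisfies the condition.
- l[0] dept_id=3 → 3 match(es) in r → 3 row(s).
- l[1] dept_id=6 → 1 match(es) in r → 1 row(s).
- l[2] dept_id=6 → 1 match(es) in r → 1 row(s).
- l[3] dept_id=3 → 3 match(es) in r → 3 row(s).
- l[4] dept_id=8 → no match; kept with NULLs on the r side.
- l[5] dept_id=6 → 1 match(es) in r → 1 row(s).
- l[6] dept_id=3 → 3 match(es) in r → 3 row(s).
- l[7] dept_id=NULL → no match; kept with NULLs on the r side.
- l[8] dept_id=1 → 2 match(es) in r → 2 row(s).

(1, 1); (1, 1); (3, 3); (3, 3); (3, 3); (3, 3); (3, 3); (3, 3); (3, 3); (3, 3); (3, 3); (6, 6); (6, 6); (6, 6); (8, NULL); (NULL, NULL)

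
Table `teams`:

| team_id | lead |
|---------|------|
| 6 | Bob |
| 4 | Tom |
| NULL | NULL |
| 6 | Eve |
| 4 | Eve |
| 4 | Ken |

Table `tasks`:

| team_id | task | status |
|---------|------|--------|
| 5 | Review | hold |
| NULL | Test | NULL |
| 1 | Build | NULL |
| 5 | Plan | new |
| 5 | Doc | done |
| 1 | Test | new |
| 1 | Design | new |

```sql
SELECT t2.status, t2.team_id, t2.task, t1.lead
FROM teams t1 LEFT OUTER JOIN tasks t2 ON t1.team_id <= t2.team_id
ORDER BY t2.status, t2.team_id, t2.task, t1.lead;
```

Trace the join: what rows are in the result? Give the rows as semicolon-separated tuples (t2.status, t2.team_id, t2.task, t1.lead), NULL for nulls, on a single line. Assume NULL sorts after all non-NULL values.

LEFT JOIN keeps every row from `teams`; unmatched rows get NULL for `tasks`'s columns.
Matching on t1.team_id <= t2.team_id. A NULL in a compared column never satisfies the condition.
- t1[0] team_id=6 → no match; kept with NULLs on the t2 side.
- t1[1] team_id=4 → 3 match(es) in t2 → 3 row(s).
- t1[2] team_id=NULL → no match; kept with NULLs on the t2 side.
- t1[3] team_id=6 → no match; kept with NULLs on the t2 side.
- t1[4] team_id=4 → 3 match(es) in t2 → 3 row(s).
- t1[5] team_id=4 → 3 match(es) in t2 → 3 row(s).

(done, 5, Doc, Eve); (done, 5, Doc, Ken); (done, 5, Doc, Tom); (hold, 5, Review, Eve); (hold, 5, Review, Ken); (hold, 5, Review, Tom); (new, 5, Plan, Eve); (new, 5, Plan, Ken); (new, 5, Plan, Tom); (NULL, NULL, NULL, Bob); (NULL, NULL, NULL, Eve); (NULL, NULL, NULL, NULL)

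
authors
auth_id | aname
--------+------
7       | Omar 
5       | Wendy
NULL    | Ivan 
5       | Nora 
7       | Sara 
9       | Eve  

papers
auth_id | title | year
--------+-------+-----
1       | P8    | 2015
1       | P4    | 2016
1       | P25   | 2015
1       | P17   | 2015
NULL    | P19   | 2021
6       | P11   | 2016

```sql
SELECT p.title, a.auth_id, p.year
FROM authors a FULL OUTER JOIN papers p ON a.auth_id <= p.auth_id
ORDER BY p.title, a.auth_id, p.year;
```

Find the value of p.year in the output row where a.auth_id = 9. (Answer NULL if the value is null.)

FULL OUTER JOIN keeps every row from both sides; unmatched rows get NULL for the other side's columns.
Matching on a.auth_id <= p.auth_id. A NULL in a compared column never satisfies the condition.
- auth_id=7: no p row matches, row kept with p columns NULL.
- auth_id=5: 1 matching p row(s), so 1 row(s) emitted.
- auth_id=NULL: no p row matches, row kept with p columns NULL.
- auth_id=5: 1 matching p row(s), so 1 row(s) emitted.
- auth_id=7: no p row matches, row kept with p columns NULL.
- auth_id=9: no p row matches, row kept with p columns NULL.
- plus 5 unmatched p row(s), each kept with NULL a columns.

NULL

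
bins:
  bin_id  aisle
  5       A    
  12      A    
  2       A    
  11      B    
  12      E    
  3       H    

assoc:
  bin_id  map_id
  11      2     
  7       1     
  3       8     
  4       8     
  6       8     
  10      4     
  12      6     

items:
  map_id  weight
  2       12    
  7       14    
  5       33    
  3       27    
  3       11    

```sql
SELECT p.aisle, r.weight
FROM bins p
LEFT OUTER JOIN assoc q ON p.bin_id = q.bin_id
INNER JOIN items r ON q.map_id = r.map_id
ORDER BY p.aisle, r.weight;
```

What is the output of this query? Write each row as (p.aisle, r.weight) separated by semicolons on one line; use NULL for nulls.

(B, 12)

Joins associate left-to-right: bins LEFT JOIN assoc on bin_id gives 6 intermediate row(s).
Then INNER JOIN `items r` on map_id: keep only rows whose q.map_id appears in r.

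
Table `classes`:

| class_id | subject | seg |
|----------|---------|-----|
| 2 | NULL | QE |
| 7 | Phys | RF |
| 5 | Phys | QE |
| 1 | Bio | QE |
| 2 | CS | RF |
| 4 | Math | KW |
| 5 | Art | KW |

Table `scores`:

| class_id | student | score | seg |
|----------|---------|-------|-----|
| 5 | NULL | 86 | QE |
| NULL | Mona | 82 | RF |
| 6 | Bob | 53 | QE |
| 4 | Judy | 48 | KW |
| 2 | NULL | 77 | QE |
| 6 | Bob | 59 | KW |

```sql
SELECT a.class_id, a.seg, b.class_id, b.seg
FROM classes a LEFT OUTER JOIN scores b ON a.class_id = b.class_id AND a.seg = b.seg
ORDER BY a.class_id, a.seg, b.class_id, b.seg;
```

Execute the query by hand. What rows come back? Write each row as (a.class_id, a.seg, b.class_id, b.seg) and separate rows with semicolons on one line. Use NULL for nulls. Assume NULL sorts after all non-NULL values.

(1, QE, NULL, NULL); (2, QE, 2, QE); (2, RF, NULL, NULL); (4, KW, 4, KW); (5, KW, NULL, NULL); (5, QE, 5, QE); (7, RF, NULL, NULL)

LEFT JOIN keeps every row from `classes`; unmatched rows get NULL for `scores`'s columns.
Matching on a.class_id = b.class_id AND a.seg = b.seg. A NULL in a compared column never satisfies the condition.
- a[0] class_id=2, seg=QE → 1 match(es) in b → 1 row(s).
- a[1] class_id=7, seg=RF → no match; kept with NULLs on the b side.
- a[2] class_id=5, seg=QE → 1 match(es) in b → 1 row(s).
- a[3] class_id=1, seg=QE → no match; kept with NULLs on the b side.
- a[4] class_id=2, seg=RF → no match; kept with NULLs on the b side.
- a[5] class_id=4, seg=KW → 1 match(es) in b → 1 row(s).
- a[6] class_id=5, seg=KW → no match; kept with NULLs on the b side.
After projecting and ordering:
a.class_id | a.seg | b.class_id | b.seg
1 | QE | NULL | NULL
2 | QE | 2 | QE
2 | RF | NULL | NULL
4 | KW | 4 | KW
5 | KW | NULL | NULL
5 | QE | 5 | QE
7 | RF | NULL | NULL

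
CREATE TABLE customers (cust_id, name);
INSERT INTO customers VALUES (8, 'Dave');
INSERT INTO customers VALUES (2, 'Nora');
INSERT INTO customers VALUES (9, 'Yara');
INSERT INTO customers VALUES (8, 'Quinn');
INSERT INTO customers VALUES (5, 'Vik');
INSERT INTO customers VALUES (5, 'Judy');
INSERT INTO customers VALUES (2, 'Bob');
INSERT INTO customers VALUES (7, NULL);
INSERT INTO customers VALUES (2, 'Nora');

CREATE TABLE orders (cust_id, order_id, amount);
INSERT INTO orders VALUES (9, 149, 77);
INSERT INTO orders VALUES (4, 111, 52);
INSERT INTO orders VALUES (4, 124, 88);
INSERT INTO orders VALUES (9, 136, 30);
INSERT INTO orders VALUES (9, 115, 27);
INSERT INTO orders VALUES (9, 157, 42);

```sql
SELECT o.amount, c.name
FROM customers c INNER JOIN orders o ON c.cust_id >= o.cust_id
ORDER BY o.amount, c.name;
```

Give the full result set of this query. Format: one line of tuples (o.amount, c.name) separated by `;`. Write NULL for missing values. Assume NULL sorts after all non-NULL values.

INNER JOIN keeps only pairs where the ON condition holds.
Matching on c.cust_id >= o.cust_id.
- cust_id=8: 2 matching o row(s), so 2 row(s) emitted.
- cust_id=2: no matching o row, dropped.
- cust_id=9: 6 matching o row(s), so 6 row(s) emitted.
- cust_id=8: 2 matching o row(s), so 2 row(s) emitted.
- cust_id=5: 2 matching o row(s), so 2 row(s) emitted.
- cust_id=5: 2 matching o row(s), so 2 row(s) emitted.
- cust_id=2: no matching o row, dropped.
- cust_id=7: 2 matching o row(s), so 2 row(s) emitted.
- cust_id=2: no matching o row, dropped.

(27, Yara); (30, Yara); (42, Yara); (52, Dave); (52, Judy); (52, Quinn); (52, Vik); (52, Yara); (52, NULL); (77, Yara); (88, Dave); (88, Judy); (88, Quinn); (88, Vik); (88, Yara); (88, NULL)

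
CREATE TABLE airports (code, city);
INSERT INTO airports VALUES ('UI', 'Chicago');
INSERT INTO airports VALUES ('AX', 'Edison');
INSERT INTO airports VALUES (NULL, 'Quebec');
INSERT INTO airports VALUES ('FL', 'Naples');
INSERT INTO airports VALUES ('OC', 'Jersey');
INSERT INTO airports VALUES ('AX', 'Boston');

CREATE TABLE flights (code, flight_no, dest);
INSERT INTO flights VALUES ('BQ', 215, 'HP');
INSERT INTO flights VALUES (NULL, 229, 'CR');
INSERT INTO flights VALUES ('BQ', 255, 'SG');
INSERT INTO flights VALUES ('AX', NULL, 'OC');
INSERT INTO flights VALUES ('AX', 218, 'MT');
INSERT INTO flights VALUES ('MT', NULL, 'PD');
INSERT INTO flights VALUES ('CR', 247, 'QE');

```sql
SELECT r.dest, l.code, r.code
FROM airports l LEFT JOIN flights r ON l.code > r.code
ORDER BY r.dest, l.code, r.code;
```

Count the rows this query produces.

20

LEFT JOIN keeps every row from `airports`; unmatched rows get NULL for `flights`'s columns.
Matching on l.code > r.code. A NULL in a compared column never satisfies the condition.
- l row (code=UI): matches 6 r row(s) → 6 output row(s).
- l row (code=AX): no match → kept, r columns NULL.
- l row (code=NULL): no match → kept, r columns NULL.
- l row (code=FL): matches 5 r row(s) → 5 output row(s).
- l row (code=OC): matches 6 r row(s) → 6 output row(s).
- l row (code=AX): no match → kept, r columns NULL.
Total: 17 matched + 3 padded = 20 rows.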